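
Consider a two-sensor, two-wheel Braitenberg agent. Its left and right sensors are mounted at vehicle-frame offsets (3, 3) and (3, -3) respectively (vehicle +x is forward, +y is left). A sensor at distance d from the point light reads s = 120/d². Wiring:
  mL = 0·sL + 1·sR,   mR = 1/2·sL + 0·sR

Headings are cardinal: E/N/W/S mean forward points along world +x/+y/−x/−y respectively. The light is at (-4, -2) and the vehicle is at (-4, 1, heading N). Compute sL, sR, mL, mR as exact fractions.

8/3 8/3 8/3 4/3

left sensor world pos  = (-7, 4); dL² = 45
right sensor world pos = (-1, 4); dR² = 45
sL = 120/45 = 8/3
sR = 120/45 = 8/3
mL = 0·sL + 1·sR = 8/3
mR = 1/2·sL + 0·sR = 4/3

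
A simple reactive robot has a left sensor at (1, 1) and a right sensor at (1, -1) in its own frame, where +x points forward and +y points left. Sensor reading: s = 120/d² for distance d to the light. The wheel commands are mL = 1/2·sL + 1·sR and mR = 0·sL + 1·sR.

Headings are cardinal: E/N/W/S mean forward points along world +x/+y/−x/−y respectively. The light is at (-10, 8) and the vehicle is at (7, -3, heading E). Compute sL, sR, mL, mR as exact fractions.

15/53 10/39 1645/4134 10/39

left sensor world pos  = (8, -2); dL² = 424
right sensor world pos = (8, -4); dR² = 468
sL = 120/424 = 15/53
sR = 120/468 = 10/39
mL = 1/2·sL + 1·sR = 1645/4134
mR = 0·sL + 1·sR = 10/39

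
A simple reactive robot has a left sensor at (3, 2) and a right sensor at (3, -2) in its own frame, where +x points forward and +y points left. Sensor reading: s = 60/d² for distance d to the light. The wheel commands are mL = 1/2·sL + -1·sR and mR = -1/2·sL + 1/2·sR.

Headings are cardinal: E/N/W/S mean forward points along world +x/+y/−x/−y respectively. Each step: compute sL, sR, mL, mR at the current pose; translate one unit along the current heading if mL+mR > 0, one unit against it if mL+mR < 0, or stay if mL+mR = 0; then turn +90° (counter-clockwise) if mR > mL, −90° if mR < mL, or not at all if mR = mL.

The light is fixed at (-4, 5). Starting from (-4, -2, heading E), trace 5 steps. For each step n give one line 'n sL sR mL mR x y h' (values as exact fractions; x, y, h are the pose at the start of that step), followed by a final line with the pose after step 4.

n=0: pose=(-4,-2,E); sL=30/17, sR=2/3; mL=11/51, mR=-28/51; mL+mR=-1/3 → advance -1; mR−mL=-13/17 → turn -1·90°
n=1: pose=(-5,-2,S); sL=60/101, sR=60/109; mL=-2790/11009, mR=-240/11009; mL+mR=-30/109 → advance -1; mR−mL=2550/11009 → turn +1·90°
n=2: pose=(-5,-1,E); sL=3, sR=15/17; mL=21/34, mR=-18/17; mL+mR=-15/34 → advance -1; mR−mL=-57/34 → turn -1·90°
n=3: pose=(-6,-1,S); sL=20/27, sR=60/97; mL=-650/2619, mR=-160/2619; mL+mR=-30/97 → advance -1; mR−mL=490/2619 → turn +1·90°
n=4: pose=(-6,0,E); sL=6, sR=6/5; mL=9/5, mR=-12/5; mL+mR=-3/5 → advance -1; mR−mL=-21/5 → turn -1·90°

0 30/17 2/3 11/51 -28/51 -4 -2 E
1 60/101 60/109 -2790/11009 -240/11009 -5 -2 S
2 3 15/17 21/34 -18/17 -5 -1 E
3 20/27 60/97 -650/2619 -160/2619 -6 -1 S
4 6 6/5 9/5 -12/5 -6 0 E
final -7 0 S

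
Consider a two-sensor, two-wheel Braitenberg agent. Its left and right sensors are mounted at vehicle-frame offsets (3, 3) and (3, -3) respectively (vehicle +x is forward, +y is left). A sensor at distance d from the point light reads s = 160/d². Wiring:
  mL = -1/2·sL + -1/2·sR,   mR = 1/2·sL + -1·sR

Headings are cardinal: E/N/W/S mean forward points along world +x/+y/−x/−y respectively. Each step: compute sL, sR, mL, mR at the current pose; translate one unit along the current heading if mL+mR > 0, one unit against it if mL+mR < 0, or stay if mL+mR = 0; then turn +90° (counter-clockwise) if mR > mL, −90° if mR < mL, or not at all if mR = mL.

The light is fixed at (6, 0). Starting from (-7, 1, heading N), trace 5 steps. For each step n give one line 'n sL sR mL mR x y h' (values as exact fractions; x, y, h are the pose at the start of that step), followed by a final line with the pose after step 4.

n=0: pose=(-7,1,N); sL=10/17, sR=40/29; mL=-485/493, mR=-535/493; mL+mR=-60/29 → advance -1; mR−mL=-50/493 → turn -1·90°
n=1: pose=(-7,0,E); sL=160/109, sR=160/109; mL=-160/109, mR=-80/109; mL+mR=-240/109 → advance -1; mR−mL=80/109 → turn +1·90°
n=2: pose=(-8,0,N); sL=80/149, sR=16/13; mL=-1712/1937, mR=-1864/1937; mL+mR=-24/13 → advance -1; mR−mL=-152/1937 → turn -1·90°
n=3: pose=(-8,-1,E); sL=32/25, sR=160/137; mL=-4192/3425, mR=-1808/3425; mL+mR=-240/137 → advance -1; mR−mL=2384/3425 → turn +1·90°
n=4: pose=(-9,-1,N); sL=20/41, sR=40/37; mL=-1190/1517, mR=-1270/1517; mL+mR=-60/37 → advance -1; mR−mL=-80/1517 → turn -1·90°

0 10/17 40/29 -485/493 -535/493 -7 1 N
1 160/109 160/109 -160/109 -80/109 -7 0 E
2 80/149 16/13 -1712/1937 -1864/1937 -8 0 N
3 32/25 160/137 -4192/3425 -1808/3425 -8 -1 E
4 20/41 40/37 -1190/1517 -1270/1517 -9 -1 N
final -9 -2 E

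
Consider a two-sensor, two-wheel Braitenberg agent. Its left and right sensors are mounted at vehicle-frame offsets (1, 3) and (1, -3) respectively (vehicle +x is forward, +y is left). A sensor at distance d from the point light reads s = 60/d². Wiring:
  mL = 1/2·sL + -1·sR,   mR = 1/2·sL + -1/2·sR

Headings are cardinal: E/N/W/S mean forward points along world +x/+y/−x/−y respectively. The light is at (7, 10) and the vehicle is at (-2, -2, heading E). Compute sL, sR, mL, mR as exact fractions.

left sensor world pos  = (-1, 1); dL² = 145
right sensor world pos = (-1, -5); dR² = 289
sL = 60/145 = 12/29
sR = 60/289 = 60/289
mL = 1/2·sL + -1·sR = -6/8381
mR = 1/2·sL + -1/2·sR = 864/8381

12/29 60/289 -6/8381 864/8381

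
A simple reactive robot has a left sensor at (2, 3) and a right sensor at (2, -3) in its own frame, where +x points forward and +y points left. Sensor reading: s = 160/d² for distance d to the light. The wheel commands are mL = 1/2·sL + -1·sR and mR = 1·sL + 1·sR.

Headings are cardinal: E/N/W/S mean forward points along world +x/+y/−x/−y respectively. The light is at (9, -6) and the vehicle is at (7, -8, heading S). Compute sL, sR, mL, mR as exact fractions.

160/17 160/41 560/697 9280/697

left sensor world pos  = (10, -10); dL² = 17
right sensor world pos = (4, -10); dR² = 41
sL = 160/17 = 160/17
sR = 160/41 = 160/41
mL = 1/2·sL + -1·sR = 560/697
mR = 1·sL + 1·sR = 9280/697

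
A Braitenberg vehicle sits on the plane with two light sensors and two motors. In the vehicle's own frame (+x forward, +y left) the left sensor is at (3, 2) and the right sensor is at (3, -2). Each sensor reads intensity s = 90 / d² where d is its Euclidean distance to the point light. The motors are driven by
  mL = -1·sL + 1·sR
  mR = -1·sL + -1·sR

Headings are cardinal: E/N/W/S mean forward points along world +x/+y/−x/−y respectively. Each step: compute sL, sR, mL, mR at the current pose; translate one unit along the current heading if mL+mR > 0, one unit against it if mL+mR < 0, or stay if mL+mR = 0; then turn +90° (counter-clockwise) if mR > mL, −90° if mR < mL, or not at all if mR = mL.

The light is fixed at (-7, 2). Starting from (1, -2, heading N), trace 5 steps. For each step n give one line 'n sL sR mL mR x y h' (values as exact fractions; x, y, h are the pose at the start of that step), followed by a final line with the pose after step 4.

n=0: pose=(1,-2,N); sL=90/37, sR=90/101; mL=-5760/3737, mR=-12420/3737; mL+mR=-180/37 → advance -1; mR−mL=-180/101 → turn -1·90°
n=1: pose=(1,-3,E); sL=9/13, sR=9/17; mL=-36/221, mR=-270/221; mL+mR=-18/13 → advance -1; mR−mL=-18/17 → turn -1·90°
n=2: pose=(0,-3,S); sL=18/29, sR=90/89; mL=1008/2581, mR=-4212/2581; mL+mR=-36/29 → advance -1; mR−mL=-180/89 → turn -1·90°
n=3: pose=(0,-2,W); sL=45/26, sR=9/2; mL=36/13, mR=-81/13; mL+mR=-45/13 → advance -1; mR−mL=-9 → turn -1·90°
n=4: pose=(1,-2,N); sL=90/37, sR=90/101; mL=-5760/3737, mR=-12420/3737; mL+mR=-180/37 → advance -1; mR−mL=-180/101 → turn -1·90°

0 90/37 90/101 -5760/3737 -12420/3737 1 -2 N
1 9/13 9/17 -36/221 -270/221 1 -3 E
2 18/29 90/89 1008/2581 -4212/2581 0 -3 S
3 45/26 9/2 36/13 -81/13 0 -2 W
4 90/37 90/101 -5760/3737 -12420/3737 1 -2 N
final 1 -3 E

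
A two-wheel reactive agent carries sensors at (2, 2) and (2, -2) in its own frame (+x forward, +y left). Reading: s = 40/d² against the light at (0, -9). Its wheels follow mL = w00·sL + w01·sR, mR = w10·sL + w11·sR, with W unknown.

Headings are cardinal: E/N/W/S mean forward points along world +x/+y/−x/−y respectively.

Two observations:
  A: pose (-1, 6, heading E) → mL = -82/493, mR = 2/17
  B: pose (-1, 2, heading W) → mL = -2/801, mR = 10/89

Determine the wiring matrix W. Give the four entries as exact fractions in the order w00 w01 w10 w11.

1/2 -1 0 1/2

obs A: pose=(-1,6,E) → sL=4/29, sR=4/17, mL=-82/493, mR=2/17
obs B: pose=(-1,2,W) → sL=4/9, sR=20/89, mL=-2/801, mR=10/89
sensor matrix S = [[4/29, 4/17], [4/9, 20/89]]; det S = -29056/394893
solve [mL_A; mL_B] = S·[w00; w01] and [mR_A; mR_B] = S·[w10; w11]:
  w00 = 1/2, w01 = -1, w10 = 0, w11 = 1/2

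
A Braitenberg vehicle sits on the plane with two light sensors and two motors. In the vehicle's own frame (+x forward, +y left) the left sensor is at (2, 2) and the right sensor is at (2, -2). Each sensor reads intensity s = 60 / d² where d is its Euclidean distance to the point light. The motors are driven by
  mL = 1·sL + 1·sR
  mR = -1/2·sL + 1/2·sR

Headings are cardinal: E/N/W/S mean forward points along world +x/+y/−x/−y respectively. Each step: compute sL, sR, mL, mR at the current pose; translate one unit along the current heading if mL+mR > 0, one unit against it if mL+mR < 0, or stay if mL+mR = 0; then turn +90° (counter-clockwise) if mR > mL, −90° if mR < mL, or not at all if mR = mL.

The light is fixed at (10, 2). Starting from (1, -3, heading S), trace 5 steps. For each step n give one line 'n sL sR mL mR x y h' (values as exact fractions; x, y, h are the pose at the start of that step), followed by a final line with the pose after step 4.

n=0: pose=(1,-3,S); sL=30/49, sR=6/17; mL=804/833, mR=-108/833; mL+mR=696/833 → advance +1; mR−mL=-912/833 → turn -1·90°
n=1: pose=(1,-4,W); sL=12/37, sR=60/137; mL=3864/5069, mR=288/5069; mL+mR=4152/5069 → advance +1; mR−mL=-3576/5069 → turn -1·90°
n=2: pose=(0,-4,N); sL=3/8, sR=3/4; mL=9/8, mR=3/16; mL+mR=21/16 → advance +1; mR−mL=-15/16 → turn -1·90°
n=3: pose=(0,-3,E); sL=60/73, sR=60/113; mL=11160/8249, mR=-1200/8249; mL+mR=9960/8249 → advance +1; mR−mL=-12360/8249 → turn -1·90°
n=4: pose=(1,-3,S); sL=30/49, sR=6/17; mL=804/833, mR=-108/833; mL+mR=696/833 → advance +1; mR−mL=-912/833 → turn -1·90°

0 30/49 6/17 804/833 -108/833 1 -3 S
1 12/37 60/137 3864/5069 288/5069 1 -4 W
2 3/8 3/4 9/8 3/16 0 -4 N
3 60/73 60/113 11160/8249 -1200/8249 0 -3 E
4 30/49 6/17 804/833 -108/833 1 -3 S
final 1 -4 W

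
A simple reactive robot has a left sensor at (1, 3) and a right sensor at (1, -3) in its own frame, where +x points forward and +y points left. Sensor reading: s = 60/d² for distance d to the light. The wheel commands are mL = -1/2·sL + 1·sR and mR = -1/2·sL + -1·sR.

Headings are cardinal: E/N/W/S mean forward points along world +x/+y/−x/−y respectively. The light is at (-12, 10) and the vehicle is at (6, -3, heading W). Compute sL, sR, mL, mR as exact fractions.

left sensor world pos  = (5, -6); dL² = 545
right sensor world pos = (5, 0); dR² = 389
sL = 60/545 = 12/109
sR = 60/389 = 60/389
mL = -1/2·sL + 1·sR = 4206/42401
mR = -1/2·sL + -1·sR = -8874/42401

12/109 60/389 4206/42401 -8874/42401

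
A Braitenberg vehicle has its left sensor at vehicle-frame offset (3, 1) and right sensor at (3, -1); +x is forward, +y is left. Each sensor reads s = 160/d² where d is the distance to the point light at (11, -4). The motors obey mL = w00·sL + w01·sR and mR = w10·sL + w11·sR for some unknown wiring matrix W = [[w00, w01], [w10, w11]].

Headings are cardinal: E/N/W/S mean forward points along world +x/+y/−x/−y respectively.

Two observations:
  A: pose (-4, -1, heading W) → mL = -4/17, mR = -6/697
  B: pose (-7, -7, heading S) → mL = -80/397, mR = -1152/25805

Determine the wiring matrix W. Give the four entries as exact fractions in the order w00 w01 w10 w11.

0 -1/2 -1/2 1/2

obs A: pose=(-4,-1,W) → sL=20/41, sR=8/17, mL=-4/17, mR=-6/697
obs B: pose=(-7,-7,S) → sL=32/65, sR=160/397, mL=-80/397, mR=-1152/25805
sensor matrix S = [[20/41, 8/17], [32/65, 160/397]]; det S = -630912/17986085
solve [mL_A; mL_B] = S·[w00; w01] and [mR_A; mR_B] = S·[w10; w11]:
  w00 = 0, w01 = -1/2, w10 = -1/2, w11 = 1/2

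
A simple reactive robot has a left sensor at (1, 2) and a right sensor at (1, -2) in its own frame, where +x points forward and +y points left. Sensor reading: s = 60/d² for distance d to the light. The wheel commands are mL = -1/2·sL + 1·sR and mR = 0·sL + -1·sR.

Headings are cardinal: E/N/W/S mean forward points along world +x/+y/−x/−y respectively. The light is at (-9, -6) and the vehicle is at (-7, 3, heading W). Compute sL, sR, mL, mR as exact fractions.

left sensor world pos  = (-8, 1); dL² = 50
right sensor world pos = (-8, 5); dR² = 122
sL = 60/50 = 6/5
sR = 60/122 = 30/61
mL = -1/2·sL + 1·sR = -33/305
mR = 0·sL + -1·sR = -30/61

6/5 30/61 -33/305 -30/61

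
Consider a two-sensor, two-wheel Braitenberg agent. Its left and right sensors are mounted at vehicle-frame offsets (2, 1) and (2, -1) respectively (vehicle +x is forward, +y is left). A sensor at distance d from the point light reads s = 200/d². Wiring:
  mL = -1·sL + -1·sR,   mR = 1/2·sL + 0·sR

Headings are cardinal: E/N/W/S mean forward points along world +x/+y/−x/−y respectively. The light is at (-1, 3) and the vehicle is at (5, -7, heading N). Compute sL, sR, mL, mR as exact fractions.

200/89 200/113 -40400/10057 100/89

left sensor world pos  = (4, -5); dL² = 89
right sensor world pos = (6, -5); dR² = 113
sL = 200/89 = 200/89
sR = 200/113 = 200/113
mL = -1·sL + -1·sR = -40400/10057
mR = 1/2·sL + 0·sR = 100/89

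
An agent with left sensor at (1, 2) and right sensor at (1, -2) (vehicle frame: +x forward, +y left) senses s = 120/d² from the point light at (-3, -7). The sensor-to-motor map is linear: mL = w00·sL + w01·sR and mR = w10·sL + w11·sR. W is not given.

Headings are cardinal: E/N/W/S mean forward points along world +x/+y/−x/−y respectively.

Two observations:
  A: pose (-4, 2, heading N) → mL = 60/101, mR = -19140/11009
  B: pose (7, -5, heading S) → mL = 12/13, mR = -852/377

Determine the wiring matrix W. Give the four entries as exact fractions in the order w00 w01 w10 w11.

obs A: pose=(-4,2,N) → sL=120/109, sR=120/101, mL=60/101, mR=-19140/11009
obs B: pose=(7,-5,S) → sL=24/29, sR=24/13, mL=12/13, mR=-852/377
sensor matrix S = [[120/109, 120/101], [24/29, 24/13]]; det S = 4354560/4150393
solve [mL_A; mL_B] = S·[w00; w01] and [mR_A; mR_B] = S·[w10; w11]:
  w00 = 0, w01 = 1/2, w10 = -1/2, w11 = -1

0 1/2 -1/2 -1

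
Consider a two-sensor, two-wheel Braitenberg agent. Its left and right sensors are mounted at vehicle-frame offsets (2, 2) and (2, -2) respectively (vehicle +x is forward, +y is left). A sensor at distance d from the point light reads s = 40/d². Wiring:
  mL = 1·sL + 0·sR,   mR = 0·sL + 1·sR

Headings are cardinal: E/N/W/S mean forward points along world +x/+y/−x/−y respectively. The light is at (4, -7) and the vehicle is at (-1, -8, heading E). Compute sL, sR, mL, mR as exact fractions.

4 20/9 4 20/9

left sensor world pos  = (1, -6); dL² = 10
right sensor world pos = (1, -10); dR² = 18
sL = 40/10 = 4
sR = 40/18 = 20/9
mL = 1·sL + 0·sR = 4
mR = 0·sL + 1·sR = 20/9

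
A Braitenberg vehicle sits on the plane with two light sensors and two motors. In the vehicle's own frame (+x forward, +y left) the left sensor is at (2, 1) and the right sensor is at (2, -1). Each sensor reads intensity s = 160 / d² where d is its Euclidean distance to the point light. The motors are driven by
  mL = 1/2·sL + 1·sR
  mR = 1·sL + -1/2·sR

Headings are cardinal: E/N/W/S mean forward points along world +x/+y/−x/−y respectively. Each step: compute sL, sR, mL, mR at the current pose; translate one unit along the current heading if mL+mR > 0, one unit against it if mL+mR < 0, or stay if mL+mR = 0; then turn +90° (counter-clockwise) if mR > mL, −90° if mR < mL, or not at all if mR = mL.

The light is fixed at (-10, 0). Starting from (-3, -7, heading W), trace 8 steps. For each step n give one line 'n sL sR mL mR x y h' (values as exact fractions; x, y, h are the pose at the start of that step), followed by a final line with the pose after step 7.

n=0: pose=(-3,-7,W); sL=160/89, sR=160/61; mL=19120/5429, mR=2640/5429; mL+mR=21760/5429 → advance +1; mR−mL=-16480/5429 → turn -1·90°
n=1: pose=(-4,-7,N); sL=16/5, sR=80/37; mL=696/185, mR=392/185; mL+mR=1088/185 → advance +1; mR−mL=-304/185 → turn -1·90°
n=2: pose=(-4,-6,E); sL=160/89, sR=160/113; mL=23280/10057, mR=10960/10057; mL+mR=34240/10057 → advance +1; mR−mL=-12320/10057 → turn -1·90°
n=3: pose=(-3,-6,S); sL=5/4, sR=8/5; mL=89/40, mR=9/20; mL+mR=107/40 → advance +1; mR−mL=-71/40 → turn -1·90°
n=4: pose=(-3,-7,W); sL=160/89, sR=160/61; mL=19120/5429, mR=2640/5429; mL+mR=21760/5429 → advance +1; mR−mL=-16480/5429 → turn -1·90°
n=5: pose=(-4,-7,N); sL=16/5, sR=80/37; mL=696/185, mR=392/185; mL+mR=1088/185 → advance +1; mR−mL=-304/185 → turn -1·90°
n=6: pose=(-4,-6,E); sL=160/89, sR=160/113; mL=23280/10057, mR=10960/10057; mL+mR=34240/10057 → advance +1; mR−mL=-12320/10057 → turn -1·90°
n=7: pose=(-3,-6,S); sL=5/4, sR=8/5; mL=89/40, mR=9/20; mL+mR=107/40 → advance +1; mR−mL=-71/40 → turn -1·90°

0 160/89 160/61 19120/5429 2640/5429 -3 -7 W
1 16/5 80/37 696/185 392/185 -4 -7 N
2 160/89 160/113 23280/10057 10960/10057 -4 -6 E
3 5/4 8/5 89/40 9/20 -3 -6 S
4 160/89 160/61 19120/5429 2640/5429 -3 -7 W
5 16/5 80/37 696/185 392/185 -4 -7 N
6 160/89 160/113 23280/10057 10960/10057 -4 -6 E
7 5/4 8/5 89/40 9/20 -3 -6 S
final -3 -7 W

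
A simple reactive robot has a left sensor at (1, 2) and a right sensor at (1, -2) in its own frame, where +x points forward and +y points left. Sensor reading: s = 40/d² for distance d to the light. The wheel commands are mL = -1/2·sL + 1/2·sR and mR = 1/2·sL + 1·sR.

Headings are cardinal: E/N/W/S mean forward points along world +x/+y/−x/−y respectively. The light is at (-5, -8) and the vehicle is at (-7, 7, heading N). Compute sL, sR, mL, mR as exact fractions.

left sensor world pos  = (-9, 8); dL² = 272
right sensor world pos = (-5, 8); dR² = 256
sL = 40/272 = 5/34
sR = 40/256 = 5/32
mL = -1/2·sL + 1/2·sR = 5/1088
mR = 1/2·sL + 1·sR = 125/544

5/34 5/32 5/1088 125/544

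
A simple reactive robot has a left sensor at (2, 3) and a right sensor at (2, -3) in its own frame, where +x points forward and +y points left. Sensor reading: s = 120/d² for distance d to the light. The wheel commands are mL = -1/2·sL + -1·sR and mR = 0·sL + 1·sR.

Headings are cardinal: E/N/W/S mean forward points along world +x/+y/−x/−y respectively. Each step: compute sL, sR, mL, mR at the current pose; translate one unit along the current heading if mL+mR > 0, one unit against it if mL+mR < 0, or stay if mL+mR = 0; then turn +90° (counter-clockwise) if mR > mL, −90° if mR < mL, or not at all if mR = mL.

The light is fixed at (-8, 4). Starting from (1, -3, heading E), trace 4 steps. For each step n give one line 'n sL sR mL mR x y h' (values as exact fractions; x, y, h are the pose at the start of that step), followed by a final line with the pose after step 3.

0 120/137 120/221 -29700/30277 120/221 1 -3 E
1 12/5 60/73 -738/365 60/73 0 -3 N
2 120/157 120/61 -22500/9577 120/61 0 -4 W
3 30/61 15/17 -1170/1037 15/17 1 -4 S
final 1 -3 E

n=0: pose=(1,-3,E); sL=120/137, sR=120/221; mL=-29700/30277, mR=120/221; mL+mR=-60/137 → advance -1; mR−mL=46140/30277 → turn +1·90°
n=1: pose=(0,-3,N); sL=12/5, sR=60/73; mL=-738/365, mR=60/73; mL+mR=-6/5 → advance -1; mR−mL=1038/365 → turn +1·90°
n=2: pose=(0,-4,W); sL=120/157, sR=120/61; mL=-22500/9577, mR=120/61; mL+mR=-60/157 → advance -1; mR−mL=41340/9577 → turn +1·90°
n=3: pose=(1,-4,S); sL=30/61, sR=15/17; mL=-1170/1037, mR=15/17; mL+mR=-15/61 → advance -1; mR−mL=2085/1037 → turn +1·90°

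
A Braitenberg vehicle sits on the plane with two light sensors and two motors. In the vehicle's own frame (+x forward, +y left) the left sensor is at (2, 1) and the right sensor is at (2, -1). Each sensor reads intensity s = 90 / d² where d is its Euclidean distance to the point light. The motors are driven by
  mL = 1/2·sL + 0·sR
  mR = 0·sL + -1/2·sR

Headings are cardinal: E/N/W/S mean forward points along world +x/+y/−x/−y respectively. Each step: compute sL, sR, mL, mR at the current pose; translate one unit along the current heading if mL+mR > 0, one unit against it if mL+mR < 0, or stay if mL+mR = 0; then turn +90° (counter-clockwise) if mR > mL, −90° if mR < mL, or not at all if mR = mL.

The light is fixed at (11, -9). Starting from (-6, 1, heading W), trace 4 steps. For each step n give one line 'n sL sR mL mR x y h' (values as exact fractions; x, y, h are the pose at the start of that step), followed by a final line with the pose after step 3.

n=0: pose=(-6,1,W); sL=45/221, sR=45/241; mL=45/442, mR=-45/482; mL+mR=450/53261 → advance +1; mR−mL=-10395/53261 → turn -1·90°
n=1: pose=(-7,1,N); sL=18/101, sR=90/433; mL=9/101, mR=-45/433; mL+mR=-648/43733 → advance -1; mR−mL=-8442/43733 → turn -1·90°
n=2: pose=(-7,0,E); sL=45/178, sR=9/32; mL=45/356, mR=-9/64; mL+mR=-81/5696 → advance -1; mR−mL=-1521/5696 → turn -1·90°
n=3: pose=(-8,0,S); sL=90/373, sR=90/449; mL=45/373, mR=-45/449; mL+mR=3420/167477 → advance +1; mR−mL=-36990/167477 → turn -1·90°

0 45/221 45/241 45/442 -45/482 -6 1 W
1 18/101 90/433 9/101 -45/433 -7 1 N
2 45/178 9/32 45/356 -9/64 -7 0 E
3 90/373 90/449 45/373 -45/449 -8 0 S
final -8 -1 W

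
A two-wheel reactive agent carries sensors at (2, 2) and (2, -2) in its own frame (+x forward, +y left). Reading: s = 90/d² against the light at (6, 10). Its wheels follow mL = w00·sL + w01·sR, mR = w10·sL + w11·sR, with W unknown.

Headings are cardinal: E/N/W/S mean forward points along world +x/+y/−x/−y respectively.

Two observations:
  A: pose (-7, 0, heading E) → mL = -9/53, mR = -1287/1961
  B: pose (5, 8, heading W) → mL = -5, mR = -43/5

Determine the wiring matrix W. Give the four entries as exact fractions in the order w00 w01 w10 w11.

0 -1/2 -1 -1/2

obs A: pose=(-7,0,E) → sL=18/37, sR=18/53, mL=-9/53, mR=-1287/1961
obs B: pose=(5,8,W) → sL=18/5, sR=10, mL=-5, mR=-43/5
sensor matrix S = [[18/37, 18/53], [18/5, 10]]; det S = 35712/9805
solve [mL_A; mL_B] = S·[w00; w01] and [mR_A; mR_B] = S·[w10; w11]:
  w00 = 0, w01 = -1/2, w10 = -1, w11 = -1/2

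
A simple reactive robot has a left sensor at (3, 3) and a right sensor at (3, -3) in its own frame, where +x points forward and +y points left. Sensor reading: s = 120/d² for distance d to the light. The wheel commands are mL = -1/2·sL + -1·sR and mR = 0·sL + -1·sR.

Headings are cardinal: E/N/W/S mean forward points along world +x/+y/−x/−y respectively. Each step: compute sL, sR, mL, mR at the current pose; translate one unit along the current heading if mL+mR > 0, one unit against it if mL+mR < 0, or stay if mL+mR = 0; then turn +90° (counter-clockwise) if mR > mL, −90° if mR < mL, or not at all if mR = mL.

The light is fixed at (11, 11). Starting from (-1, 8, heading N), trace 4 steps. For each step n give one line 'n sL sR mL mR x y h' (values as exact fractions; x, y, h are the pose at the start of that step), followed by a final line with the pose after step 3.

n=0: pose=(-1,8,N); sL=8/15, sR=40/27; mL=-236/135, mR=-40/27; mL+mR=-436/135 → advance -1; mR−mL=4/15 → turn +1·90°
n=1: pose=(-1,7,W); sL=60/137, sR=60/113; mL=-11610/15481, mR=-60/113; mL+mR=-19830/15481 → advance -1; mR−mL=30/137 → turn +1·90°
n=2: pose=(0,7,S); sL=120/113, sR=24/49; mL=-5652/5537, mR=-24/49; mL+mR=-8364/5537 → advance -1; mR−mL=60/113 → turn +1·90°
n=3: pose=(0,8,E); sL=15/8, sR=6/5; mL=-171/80, mR=-6/5; mL+mR=-267/80 → advance -1; mR−mL=15/16 → turn +1·90°

0 8/15 40/27 -236/135 -40/27 -1 8 N
1 60/137 60/113 -11610/15481 -60/113 -1 7 W
2 120/113 24/49 -5652/5537 -24/49 0 7 S
3 15/8 6/5 -171/80 -6/5 0 8 E
final -1 8 N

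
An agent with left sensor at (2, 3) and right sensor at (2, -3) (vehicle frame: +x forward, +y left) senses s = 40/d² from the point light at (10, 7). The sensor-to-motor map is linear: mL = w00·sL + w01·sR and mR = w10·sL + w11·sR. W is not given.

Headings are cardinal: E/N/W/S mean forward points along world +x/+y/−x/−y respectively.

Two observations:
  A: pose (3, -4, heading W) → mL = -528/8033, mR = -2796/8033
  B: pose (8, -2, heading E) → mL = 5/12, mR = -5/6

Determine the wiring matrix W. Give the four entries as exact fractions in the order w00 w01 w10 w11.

1/2 -1/2 -1/2 -1

obs A: pose=(3,-4,W) → sL=40/277, sR=8/29, mL=-528/8033, mR=-2796/8033
obs B: pose=(8,-2,E) → sL=10/9, sR=5/18, mL=5/12, mR=-5/6
sensor matrix S = [[40/277, 8/29], [10/9, 5/18]]; det S = -2140/8033
solve [mL_A; mL_B] = S·[w00; w01] and [mR_A; mR_B] = S·[w10; w11]:
  w00 = 1/2, w01 = -1/2, w10 = -1/2, w11 = -1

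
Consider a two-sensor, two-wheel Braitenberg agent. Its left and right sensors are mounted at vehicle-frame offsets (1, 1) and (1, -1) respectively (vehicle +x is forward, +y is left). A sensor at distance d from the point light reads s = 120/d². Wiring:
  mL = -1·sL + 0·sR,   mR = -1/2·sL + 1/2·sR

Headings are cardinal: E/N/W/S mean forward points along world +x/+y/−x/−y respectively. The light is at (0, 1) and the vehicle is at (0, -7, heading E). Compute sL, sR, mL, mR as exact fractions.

12/5 60/41 -12/5 -96/205

left sensor world pos  = (1, -6); dL² = 50
right sensor world pos = (1, -8); dR² = 82
sL = 120/50 = 12/5
sR = 120/82 = 60/41
mL = -1·sL + 0·sR = -12/5
mR = -1/2·sL + 1/2·sR = -96/205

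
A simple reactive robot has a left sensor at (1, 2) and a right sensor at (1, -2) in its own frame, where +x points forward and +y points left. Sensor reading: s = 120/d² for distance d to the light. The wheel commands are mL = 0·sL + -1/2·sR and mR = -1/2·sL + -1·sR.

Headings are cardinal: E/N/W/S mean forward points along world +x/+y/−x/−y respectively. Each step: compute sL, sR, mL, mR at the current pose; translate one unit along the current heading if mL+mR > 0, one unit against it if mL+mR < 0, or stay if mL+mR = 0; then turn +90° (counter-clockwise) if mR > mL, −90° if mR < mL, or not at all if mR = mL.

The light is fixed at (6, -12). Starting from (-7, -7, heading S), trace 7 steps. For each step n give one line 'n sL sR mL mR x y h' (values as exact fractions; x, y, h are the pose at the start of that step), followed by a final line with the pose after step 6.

n=0: pose=(-7,-7,S); sL=120/137, sR=120/241; mL=-60/241, mR=-30900/33017; mL+mR=-39120/33017 → advance -1; mR−mL=-22680/33017 → turn -1·90°
n=1: pose=(-7,-6,W); sL=30/53, sR=6/13; mL=-3/13, mR=-513/689; mL+mR=-672/689 → advance -1; mR−mL=-354/689 → turn -1·90°
n=2: pose=(-6,-6,N); sL=24/49, sR=120/149; mL=-60/149, mR=-7668/7301; mL+mR=-10608/7301 → advance -1; mR−mL=-4728/7301 → turn -1·90°
n=3: pose=(-6,-7,E); sL=12/17, sR=12/13; mL=-6/13, mR=-282/221; mL+mR=-384/221 → advance -1; mR−mL=-180/221 → turn -1·90°
n=4: pose=(-7,-7,S); sL=120/137, sR=120/241; mL=-60/241, mR=-30900/33017; mL+mR=-39120/33017 → advance -1; mR−mL=-22680/33017 → turn -1·90°
n=5: pose=(-7,-6,W); sL=30/53, sR=6/13; mL=-3/13, mR=-513/689; mL+mR=-672/689 → advance -1; mR−mL=-354/689 → turn -1·90°
n=6: pose=(-6,-6,N); sL=24/49, sR=120/149; mL=-60/149, mR=-7668/7301; mL+mR=-10608/7301 → advance -1; mR−mL=-4728/7301 → turn -1·90°

0 120/137 120/241 -60/241 -30900/33017 -7 -7 S
1 30/53 6/13 -3/13 -513/689 -7 -6 W
2 24/49 120/149 -60/149 -7668/7301 -6 -6 N
3 12/17 12/13 -6/13 -282/221 -6 -7 E
4 120/137 120/241 -60/241 -30900/33017 -7 -7 S
5 30/53 6/13 -3/13 -513/689 -7 -6 W
6 24/49 120/149 -60/149 -7668/7301 -6 -6 N
final -6 -7 E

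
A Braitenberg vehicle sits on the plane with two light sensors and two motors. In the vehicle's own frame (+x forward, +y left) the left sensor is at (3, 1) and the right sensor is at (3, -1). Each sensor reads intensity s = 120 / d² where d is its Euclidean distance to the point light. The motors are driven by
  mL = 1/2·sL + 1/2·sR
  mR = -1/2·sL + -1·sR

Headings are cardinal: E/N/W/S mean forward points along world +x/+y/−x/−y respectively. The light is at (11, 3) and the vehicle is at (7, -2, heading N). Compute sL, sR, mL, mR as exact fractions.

left sensor world pos  = (6, 1); dL² = 29
right sensor world pos = (8, 1); dR² = 13
sL = 120/29 = 120/29
sR = 120/13 = 120/13
mL = 1/2·sL + 1/2·sR = 2520/377
mR = -1/2·sL + -1·sR = -4260/377

120/29 120/13 2520/377 -4260/377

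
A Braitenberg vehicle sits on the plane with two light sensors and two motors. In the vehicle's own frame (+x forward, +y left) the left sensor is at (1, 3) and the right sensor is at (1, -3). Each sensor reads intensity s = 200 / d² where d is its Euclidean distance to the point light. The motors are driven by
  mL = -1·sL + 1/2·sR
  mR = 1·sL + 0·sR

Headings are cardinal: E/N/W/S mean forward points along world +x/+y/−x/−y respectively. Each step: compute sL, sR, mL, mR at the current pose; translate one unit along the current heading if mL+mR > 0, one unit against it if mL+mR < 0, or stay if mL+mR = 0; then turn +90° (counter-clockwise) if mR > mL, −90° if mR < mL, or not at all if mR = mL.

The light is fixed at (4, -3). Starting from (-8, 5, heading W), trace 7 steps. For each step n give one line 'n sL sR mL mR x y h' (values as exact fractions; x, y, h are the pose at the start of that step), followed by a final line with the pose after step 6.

0 100/97 20/29 -1930/2813 100/97 -8 5 W
1 200/149 40/61 -9220/9089 200/149 -9 5 S
2 50/61 5/4 -95/488 50/61 -9 4 E
3 200/289 40/29 -20/8381 200/289 -8 4 N
4 100/97 20/29 -1930/2813 100/97 -8 5 W
5 200/149 40/61 -9220/9089 200/149 -9 5 S
6 50/61 5/4 -95/488 50/61 -9 4 E
final -8 4 N

n=0: pose=(-8,5,W); sL=100/97, sR=20/29; mL=-1930/2813, mR=100/97; mL+mR=10/29 → advance +1; mR−mL=4830/2813 → turn +1·90°
n=1: pose=(-9,5,S); sL=200/149, sR=40/61; mL=-9220/9089, mR=200/149; mL+mR=20/61 → advance +1; mR−mL=21420/9089 → turn +1·90°
n=2: pose=(-9,4,E); sL=50/61, sR=5/4; mL=-95/488, mR=50/61; mL+mR=5/8 → advance +1; mR−mL=495/488 → turn +1·90°
n=3: pose=(-8,4,N); sL=200/289, sR=40/29; mL=-20/8381, mR=200/289; mL+mR=20/29 → advance +1; mR−mL=5820/8381 → turn +1·90°
n=4: pose=(-8,5,W); sL=100/97, sR=20/29; mL=-1930/2813, mR=100/97; mL+mR=10/29 → advance +1; mR−mL=4830/2813 → turn +1·90°
n=5: pose=(-9,5,S); sL=200/149, sR=40/61; mL=-9220/9089, mR=200/149; mL+mR=20/61 → advance +1; mR−mL=21420/9089 → turn +1·90°
n=6: pose=(-9,4,E); sL=50/61, sR=5/4; mL=-95/488, mR=50/61; mL+mR=5/8 → advance +1; mR−mL=495/488 → turn +1·90°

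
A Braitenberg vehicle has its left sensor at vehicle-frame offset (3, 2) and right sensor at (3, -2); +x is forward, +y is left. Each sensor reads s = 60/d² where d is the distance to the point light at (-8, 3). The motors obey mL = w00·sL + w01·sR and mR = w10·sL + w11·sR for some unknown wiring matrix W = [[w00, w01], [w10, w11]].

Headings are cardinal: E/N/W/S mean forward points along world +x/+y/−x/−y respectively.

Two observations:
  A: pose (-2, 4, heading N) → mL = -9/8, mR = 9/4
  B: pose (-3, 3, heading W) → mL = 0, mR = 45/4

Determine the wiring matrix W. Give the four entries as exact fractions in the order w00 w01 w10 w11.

obs A: pose=(-2,4,N) → sL=15/8, sR=3/4, mL=-9/8, mR=9/4
obs B: pose=(-3,3,W) → sL=15/2, sR=15/2, mL=0, mR=45/4
sensor matrix S = [[15/8, 3/4], [15/2, 15/2]]; det S = 135/16
solve [mL_A; mL_B] = S·[w00; w01] and [mR_A; mR_B] = S·[w10; w11]:
  w00 = -1, w01 = 1, w10 = 1, w11 = 1/2

-1 1 1 1/2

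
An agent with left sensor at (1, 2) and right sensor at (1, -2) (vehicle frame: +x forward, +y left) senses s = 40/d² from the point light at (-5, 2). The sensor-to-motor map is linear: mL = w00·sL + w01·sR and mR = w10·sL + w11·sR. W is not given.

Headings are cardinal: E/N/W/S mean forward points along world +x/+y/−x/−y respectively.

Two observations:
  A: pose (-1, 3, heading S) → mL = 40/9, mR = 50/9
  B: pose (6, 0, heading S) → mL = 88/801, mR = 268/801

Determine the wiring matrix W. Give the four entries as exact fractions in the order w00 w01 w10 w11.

obs A: pose=(-1,3,S) → sL=10/9, sR=10, mL=40/9, mR=50/9
obs B: pose=(6,0,S) → sL=20/89, sR=4/9, mL=88/801, mR=268/801
sensor matrix S = [[10/9, 10], [20/89, 4/9]]; det S = -12640/7209
solve [mL_A; mL_B] = S·[w00; w01] and [mR_A; mR_B] = S·[w10; w11]:
  w00 = -1/2, w01 = 1/2, w10 = 1/2, w11 = 1/2

-1/2 1/2 1/2 1/2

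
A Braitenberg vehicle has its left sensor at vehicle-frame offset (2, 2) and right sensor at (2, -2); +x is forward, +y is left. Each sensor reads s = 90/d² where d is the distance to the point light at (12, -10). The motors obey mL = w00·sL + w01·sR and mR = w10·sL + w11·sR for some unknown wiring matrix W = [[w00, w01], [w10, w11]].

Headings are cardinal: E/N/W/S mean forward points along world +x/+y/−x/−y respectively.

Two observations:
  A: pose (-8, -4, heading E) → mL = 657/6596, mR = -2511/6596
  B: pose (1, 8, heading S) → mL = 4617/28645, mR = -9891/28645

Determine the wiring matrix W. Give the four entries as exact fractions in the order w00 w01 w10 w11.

obs A: pose=(-8,-4,E) → sL=45/194, sR=9/34, mL=657/6596, mR=-2511/6596
obs B: pose=(1,8,S) → sL=90/337, sR=18/85, mL=4617/28645, mR=-9891/28645
sensor matrix S = [[45/194, 9/34], [90/337, 18/85]]; det S = -11988/555713
solve [mL_A; mL_B] = S·[w00; w01] and [mR_A; mR_B] = S·[w10; w11]:
  w00 = 1, w01 = -1/2, w10 = -1/2, w11 = -1

1 -1/2 -1/2 -1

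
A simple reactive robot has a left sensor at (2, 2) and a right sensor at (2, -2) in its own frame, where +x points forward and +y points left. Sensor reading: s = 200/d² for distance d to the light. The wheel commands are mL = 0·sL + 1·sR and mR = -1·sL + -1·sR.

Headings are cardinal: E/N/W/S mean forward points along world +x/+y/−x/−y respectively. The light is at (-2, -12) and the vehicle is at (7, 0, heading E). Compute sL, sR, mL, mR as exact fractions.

200/317 200/221 200/221 -107600/70057

left sensor world pos  = (9, 2); dL² = 317
right sensor world pos = (9, -2); dR² = 221
sL = 200/317 = 200/317
sR = 200/221 = 200/221
mL = 0·sL + 1·sR = 200/221
mR = -1·sL + -1·sR = -107600/70057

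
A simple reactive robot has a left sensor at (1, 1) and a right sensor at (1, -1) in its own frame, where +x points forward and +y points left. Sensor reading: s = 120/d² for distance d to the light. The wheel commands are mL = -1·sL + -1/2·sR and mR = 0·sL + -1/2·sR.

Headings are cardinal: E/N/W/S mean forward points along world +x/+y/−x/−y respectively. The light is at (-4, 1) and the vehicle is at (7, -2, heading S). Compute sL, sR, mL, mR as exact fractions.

left sensor world pos  = (8, -3); dL² = 160
right sensor world pos = (6, -3); dR² = 116
sL = 120/160 = 3/4
sR = 120/116 = 30/29
mL = -1·sL + -1/2·sR = -147/116
mR = 0·sL + -1/2·sR = -15/29

3/4 30/29 -147/116 -15/29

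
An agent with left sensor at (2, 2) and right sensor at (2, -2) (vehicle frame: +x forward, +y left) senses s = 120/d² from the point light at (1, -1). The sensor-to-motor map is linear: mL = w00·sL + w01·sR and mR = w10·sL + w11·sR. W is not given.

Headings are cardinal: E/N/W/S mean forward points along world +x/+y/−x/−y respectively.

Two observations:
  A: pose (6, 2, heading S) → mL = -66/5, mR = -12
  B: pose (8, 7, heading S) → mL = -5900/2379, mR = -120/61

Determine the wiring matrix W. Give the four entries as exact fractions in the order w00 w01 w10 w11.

-1/2 -1 0 -1

obs A: pose=(6,2,S) → sL=12/5, sR=12, mL=-66/5, mR=-12
obs B: pose=(8,7,S) → sL=40/39, sR=120/61, mL=-5900/2379, mR=-120/61
sensor matrix S = [[12/5, 12], [40/39, 120/61]]; det S = -6016/793
solve [mL_A; mL_B] = S·[w00; w01] and [mR_A; mR_B] = S·[w10; w11]:
  w00 = -1/2, w01 = -1, w10 = 0, w11 = -1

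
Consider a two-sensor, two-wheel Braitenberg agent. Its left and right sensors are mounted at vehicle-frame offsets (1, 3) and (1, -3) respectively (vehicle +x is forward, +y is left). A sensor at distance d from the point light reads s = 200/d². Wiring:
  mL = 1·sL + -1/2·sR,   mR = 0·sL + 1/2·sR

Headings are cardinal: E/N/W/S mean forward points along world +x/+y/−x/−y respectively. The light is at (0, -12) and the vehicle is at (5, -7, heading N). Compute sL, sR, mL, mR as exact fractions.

5 2 4 1

left sensor world pos  = (2, -6); dL² = 40
right sensor world pos = (8, -6); dR² = 100
sL = 200/40 = 5
sR = 200/100 = 2
mL = 1·sL + -1/2·sR = 4
mR = 0·sL + 1/2·sR = 1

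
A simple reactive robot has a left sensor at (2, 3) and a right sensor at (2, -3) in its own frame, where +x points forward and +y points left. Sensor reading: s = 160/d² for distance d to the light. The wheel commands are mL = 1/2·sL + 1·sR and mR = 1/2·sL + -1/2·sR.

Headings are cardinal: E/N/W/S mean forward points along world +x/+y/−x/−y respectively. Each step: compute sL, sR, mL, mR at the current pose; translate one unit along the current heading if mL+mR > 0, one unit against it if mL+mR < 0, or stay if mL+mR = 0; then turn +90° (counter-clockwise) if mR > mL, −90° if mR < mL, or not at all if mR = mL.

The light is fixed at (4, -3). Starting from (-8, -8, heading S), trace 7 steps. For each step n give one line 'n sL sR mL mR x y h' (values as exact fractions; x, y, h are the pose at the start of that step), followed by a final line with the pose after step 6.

n=0: pose=(-8,-8,S); sL=16/13, sR=80/137; mL=2136/1781, mR=576/1781; mL+mR=2712/1781 → advance +1; mR−mL=-120/137 → turn -1·90°
n=1: pose=(-8,-9,W); sL=160/277, sR=32/41; mL=12144/11357, mR=-1152/11357; mL+mR=10992/11357 → advance +1; mR−mL=-48/41 → turn -1·90°
n=2: pose=(-9,-9,N); sL=10/17, sR=40/29; mL=825/493, mR=-195/493; mL+mR=630/493 → advance +1; mR−mL=-60/29 → turn -1·90°
n=3: pose=(-9,-8,E); sL=32/25, sR=32/37; mL=1392/925, mR=192/925; mL+mR=1584/925 → advance +1; mR−mL=-48/37 → turn -1·90°
n=4: pose=(-8,-8,S); sL=16/13, sR=80/137; mL=2136/1781, mR=576/1781; mL+mR=2712/1781 → advance +1; mR−mL=-120/137 → turn -1·90°
n=5: pose=(-8,-9,W); sL=160/277, sR=32/41; mL=12144/11357, mR=-1152/11357; mL+mR=10992/11357 → advance +1; mR−mL=-48/41 → turn -1·90°
n=6: pose=(-9,-9,N); sL=10/17, sR=40/29; mL=825/493, mR=-195/493; mL+mR=630/493 → advance +1; mR−mL=-60/29 → turn -1·90°

0 16/13 80/137 2136/1781 576/1781 -8 -8 S
1 160/277 32/41 12144/11357 -1152/11357 -8 -9 W
2 10/17 40/29 825/493 -195/493 -9 -9 N
3 32/25 32/37 1392/925 192/925 -9 -8 E
4 16/13 80/137 2136/1781 576/1781 -8 -8 S
5 160/277 32/41 12144/11357 -1152/11357 -8 -9 W
6 10/17 40/29 825/493 -195/493 -9 -9 N
final -9 -8 E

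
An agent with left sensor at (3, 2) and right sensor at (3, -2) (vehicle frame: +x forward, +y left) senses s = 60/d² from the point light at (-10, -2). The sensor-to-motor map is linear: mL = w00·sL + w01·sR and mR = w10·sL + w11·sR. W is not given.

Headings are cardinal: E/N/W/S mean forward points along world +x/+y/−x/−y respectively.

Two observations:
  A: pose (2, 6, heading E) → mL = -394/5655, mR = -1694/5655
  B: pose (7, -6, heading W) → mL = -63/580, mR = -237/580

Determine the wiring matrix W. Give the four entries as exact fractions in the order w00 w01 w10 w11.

obs A: pose=(2,6,E) → sL=12/65, sR=20/87, mL=-394/5655, mR=-1694/5655
obs B: pose=(7,-6,W) → sL=15/58, sR=3/10, mL=-63/580, mR=-237/580
sensor matrix S = [[12/65, 20/87], [15/58, 3/10]]; det S = -1112/273325
solve [mL_A; mL_B] = S·[w00; w01] and [mR_A; mR_B] = S·[w10; w11]:
  w00 = -1, w01 = 1/2, w10 = -1, w11 = -1/2

-1 1/2 -1 -1/2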